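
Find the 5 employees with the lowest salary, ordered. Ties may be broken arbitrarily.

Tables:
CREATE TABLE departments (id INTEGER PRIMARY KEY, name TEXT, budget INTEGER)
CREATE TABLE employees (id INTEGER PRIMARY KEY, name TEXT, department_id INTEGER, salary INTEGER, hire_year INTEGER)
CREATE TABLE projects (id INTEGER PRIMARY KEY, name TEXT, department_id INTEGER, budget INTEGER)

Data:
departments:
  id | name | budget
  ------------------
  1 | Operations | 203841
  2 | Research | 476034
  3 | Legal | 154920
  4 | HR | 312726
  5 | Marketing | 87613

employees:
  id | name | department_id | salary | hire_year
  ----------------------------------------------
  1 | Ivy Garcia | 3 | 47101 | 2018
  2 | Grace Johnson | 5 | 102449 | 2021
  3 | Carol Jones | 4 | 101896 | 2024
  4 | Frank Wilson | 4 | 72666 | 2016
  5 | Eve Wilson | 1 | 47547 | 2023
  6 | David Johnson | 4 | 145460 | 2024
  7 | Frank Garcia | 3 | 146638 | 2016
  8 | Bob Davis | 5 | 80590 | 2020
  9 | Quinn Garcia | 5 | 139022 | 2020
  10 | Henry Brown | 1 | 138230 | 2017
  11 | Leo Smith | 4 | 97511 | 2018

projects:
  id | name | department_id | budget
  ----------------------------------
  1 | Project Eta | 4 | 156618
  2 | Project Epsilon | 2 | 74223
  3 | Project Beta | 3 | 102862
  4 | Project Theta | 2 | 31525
SELECT name, salary FROM employees ORDER BY salary ASC LIMIT 5

Execution result:
name | salary
Ivy Garcia | 47101
Eve Wilson | 47547
Frank Wilson | 72666
Bob Davis | 80590
Leo Smith | 97511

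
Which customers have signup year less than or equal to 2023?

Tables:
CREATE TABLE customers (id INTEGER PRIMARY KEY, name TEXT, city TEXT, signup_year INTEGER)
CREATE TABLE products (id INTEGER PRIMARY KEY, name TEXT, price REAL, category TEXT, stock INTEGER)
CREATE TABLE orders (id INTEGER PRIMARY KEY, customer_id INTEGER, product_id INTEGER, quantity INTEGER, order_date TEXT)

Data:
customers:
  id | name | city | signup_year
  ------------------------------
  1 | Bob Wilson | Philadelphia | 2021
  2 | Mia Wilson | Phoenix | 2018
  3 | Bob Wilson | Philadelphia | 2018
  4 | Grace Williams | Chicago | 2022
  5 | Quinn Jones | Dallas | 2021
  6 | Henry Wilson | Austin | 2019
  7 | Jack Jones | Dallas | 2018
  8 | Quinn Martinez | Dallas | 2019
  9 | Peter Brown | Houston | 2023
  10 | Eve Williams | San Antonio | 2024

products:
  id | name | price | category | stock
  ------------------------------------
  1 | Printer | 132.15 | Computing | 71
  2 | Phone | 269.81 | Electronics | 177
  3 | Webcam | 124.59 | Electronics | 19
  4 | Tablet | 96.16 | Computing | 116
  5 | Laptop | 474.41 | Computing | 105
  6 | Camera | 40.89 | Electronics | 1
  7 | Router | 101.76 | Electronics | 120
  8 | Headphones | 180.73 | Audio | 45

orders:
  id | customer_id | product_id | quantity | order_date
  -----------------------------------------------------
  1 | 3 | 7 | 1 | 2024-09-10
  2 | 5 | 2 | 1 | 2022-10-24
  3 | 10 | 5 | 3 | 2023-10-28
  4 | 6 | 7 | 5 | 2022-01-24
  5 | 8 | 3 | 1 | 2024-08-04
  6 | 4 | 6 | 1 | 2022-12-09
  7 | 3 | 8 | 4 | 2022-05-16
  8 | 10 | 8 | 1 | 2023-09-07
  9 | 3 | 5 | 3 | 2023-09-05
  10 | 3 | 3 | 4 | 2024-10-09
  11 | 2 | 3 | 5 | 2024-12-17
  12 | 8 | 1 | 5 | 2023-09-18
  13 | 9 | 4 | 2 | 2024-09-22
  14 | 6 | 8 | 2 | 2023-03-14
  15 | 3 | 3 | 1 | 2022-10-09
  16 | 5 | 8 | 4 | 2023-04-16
SELECT name, signup_year FROM customers WHERE signup_year <= 2023

Execution result:
name | signup_year
Bob Wilson | 2021
Mia Wilson | 2018
Bob Wilson | 2018
Grace Williams | 2022
Quinn Jones | 2021
Henry Wilson | 2019
Jack Jones | 2018
Quinn Martinez | 2019
Peter Brown | 2023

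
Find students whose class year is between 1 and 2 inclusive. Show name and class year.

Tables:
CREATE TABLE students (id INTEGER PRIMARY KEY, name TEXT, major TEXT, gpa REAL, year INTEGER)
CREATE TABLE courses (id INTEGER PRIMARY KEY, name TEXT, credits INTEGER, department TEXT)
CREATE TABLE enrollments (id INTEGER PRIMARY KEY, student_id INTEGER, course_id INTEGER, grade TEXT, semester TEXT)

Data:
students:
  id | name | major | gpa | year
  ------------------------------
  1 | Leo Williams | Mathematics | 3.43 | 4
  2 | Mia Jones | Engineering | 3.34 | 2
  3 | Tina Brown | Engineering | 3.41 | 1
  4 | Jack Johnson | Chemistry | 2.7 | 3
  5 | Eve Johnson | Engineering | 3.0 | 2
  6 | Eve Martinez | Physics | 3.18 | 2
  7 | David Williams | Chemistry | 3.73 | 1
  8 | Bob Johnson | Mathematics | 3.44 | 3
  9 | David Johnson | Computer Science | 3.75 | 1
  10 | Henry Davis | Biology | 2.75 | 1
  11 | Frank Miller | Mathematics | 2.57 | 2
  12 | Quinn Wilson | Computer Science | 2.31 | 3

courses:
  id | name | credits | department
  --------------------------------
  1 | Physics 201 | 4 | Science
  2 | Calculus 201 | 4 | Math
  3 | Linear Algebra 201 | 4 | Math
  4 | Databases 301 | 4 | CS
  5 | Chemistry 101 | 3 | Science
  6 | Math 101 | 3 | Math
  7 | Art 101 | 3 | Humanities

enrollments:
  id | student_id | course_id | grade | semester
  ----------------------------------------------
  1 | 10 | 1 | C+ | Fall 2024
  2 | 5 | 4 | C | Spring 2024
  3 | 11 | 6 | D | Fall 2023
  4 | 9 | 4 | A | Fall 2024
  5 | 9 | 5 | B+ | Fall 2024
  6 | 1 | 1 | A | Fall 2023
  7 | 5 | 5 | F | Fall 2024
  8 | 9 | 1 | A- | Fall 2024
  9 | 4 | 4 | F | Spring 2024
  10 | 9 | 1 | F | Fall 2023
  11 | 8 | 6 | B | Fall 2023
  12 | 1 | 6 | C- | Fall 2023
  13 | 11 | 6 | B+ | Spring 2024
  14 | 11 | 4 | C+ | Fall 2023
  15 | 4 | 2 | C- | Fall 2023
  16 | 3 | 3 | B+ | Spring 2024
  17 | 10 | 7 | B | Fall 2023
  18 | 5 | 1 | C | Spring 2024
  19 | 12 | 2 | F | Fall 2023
SELECT name, year FROM students WHERE year BETWEEN 1 AND 2

Execution result:
name | year
Mia Jones | 2
Tina Brown | 1
Eve Johnson | 2
Eve Martinez | 2
David Williams | 1
David Johnson | 1
Henry Davis | 1
Frank Miller | 2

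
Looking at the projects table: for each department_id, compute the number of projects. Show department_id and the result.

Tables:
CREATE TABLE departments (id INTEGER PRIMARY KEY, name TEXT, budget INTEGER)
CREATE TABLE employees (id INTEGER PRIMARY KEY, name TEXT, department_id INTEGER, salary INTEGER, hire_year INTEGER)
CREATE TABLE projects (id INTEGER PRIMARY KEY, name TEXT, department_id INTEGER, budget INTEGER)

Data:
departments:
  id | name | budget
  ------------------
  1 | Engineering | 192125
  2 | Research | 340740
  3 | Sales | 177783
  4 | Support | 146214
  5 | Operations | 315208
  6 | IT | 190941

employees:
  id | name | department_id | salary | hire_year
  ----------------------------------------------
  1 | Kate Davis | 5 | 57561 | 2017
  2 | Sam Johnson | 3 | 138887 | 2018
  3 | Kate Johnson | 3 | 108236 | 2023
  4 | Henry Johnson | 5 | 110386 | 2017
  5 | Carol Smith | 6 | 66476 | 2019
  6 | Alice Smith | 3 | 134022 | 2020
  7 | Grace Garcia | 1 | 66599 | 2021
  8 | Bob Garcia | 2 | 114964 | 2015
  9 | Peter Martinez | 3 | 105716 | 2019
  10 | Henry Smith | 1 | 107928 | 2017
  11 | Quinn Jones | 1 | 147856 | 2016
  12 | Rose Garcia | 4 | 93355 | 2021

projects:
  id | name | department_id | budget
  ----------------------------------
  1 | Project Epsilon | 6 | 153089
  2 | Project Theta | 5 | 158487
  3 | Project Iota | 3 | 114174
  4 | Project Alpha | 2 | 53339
SELECT department_id, COUNT(*) AS n FROM projects GROUP BY department_id

Execution result:
department_id | n
2 | 1
3 | 1
5 | 1
6 | 1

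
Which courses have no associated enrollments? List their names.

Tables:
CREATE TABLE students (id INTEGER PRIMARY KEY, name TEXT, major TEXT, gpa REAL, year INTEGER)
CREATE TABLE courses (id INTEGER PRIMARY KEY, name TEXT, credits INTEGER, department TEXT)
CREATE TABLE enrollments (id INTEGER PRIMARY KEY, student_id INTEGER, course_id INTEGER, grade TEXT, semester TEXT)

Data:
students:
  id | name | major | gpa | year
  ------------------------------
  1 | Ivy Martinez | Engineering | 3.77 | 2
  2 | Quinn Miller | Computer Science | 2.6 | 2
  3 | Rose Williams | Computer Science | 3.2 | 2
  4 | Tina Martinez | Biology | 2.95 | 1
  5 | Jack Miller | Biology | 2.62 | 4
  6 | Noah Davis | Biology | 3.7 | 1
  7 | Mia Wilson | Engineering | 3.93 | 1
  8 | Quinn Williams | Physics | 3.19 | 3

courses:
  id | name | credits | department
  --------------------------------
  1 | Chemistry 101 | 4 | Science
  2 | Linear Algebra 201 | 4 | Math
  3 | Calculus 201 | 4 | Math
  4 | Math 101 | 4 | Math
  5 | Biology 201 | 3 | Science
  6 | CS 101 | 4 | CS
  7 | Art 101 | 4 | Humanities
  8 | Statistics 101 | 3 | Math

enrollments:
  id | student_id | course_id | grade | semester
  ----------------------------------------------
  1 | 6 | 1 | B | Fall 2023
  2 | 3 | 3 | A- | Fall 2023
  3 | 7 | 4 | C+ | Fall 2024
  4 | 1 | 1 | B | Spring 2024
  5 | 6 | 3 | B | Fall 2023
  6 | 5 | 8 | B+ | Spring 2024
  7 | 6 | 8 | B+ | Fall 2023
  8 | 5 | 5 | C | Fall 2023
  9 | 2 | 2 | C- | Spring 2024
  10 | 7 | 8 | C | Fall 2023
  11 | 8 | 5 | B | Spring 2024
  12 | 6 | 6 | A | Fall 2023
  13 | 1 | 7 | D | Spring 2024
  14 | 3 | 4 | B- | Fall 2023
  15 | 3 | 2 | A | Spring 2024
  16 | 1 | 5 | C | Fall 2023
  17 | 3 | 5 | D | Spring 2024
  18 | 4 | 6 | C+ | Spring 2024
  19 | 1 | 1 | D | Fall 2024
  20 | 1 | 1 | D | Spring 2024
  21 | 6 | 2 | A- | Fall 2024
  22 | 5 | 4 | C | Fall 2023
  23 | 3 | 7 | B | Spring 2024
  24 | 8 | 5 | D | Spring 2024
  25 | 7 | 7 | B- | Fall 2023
SELECT p.name FROM courses p LEFT JOIN enrollments c ON c.course_id = p.id WHERE c.id IS NULL

Execution result:
(no rows)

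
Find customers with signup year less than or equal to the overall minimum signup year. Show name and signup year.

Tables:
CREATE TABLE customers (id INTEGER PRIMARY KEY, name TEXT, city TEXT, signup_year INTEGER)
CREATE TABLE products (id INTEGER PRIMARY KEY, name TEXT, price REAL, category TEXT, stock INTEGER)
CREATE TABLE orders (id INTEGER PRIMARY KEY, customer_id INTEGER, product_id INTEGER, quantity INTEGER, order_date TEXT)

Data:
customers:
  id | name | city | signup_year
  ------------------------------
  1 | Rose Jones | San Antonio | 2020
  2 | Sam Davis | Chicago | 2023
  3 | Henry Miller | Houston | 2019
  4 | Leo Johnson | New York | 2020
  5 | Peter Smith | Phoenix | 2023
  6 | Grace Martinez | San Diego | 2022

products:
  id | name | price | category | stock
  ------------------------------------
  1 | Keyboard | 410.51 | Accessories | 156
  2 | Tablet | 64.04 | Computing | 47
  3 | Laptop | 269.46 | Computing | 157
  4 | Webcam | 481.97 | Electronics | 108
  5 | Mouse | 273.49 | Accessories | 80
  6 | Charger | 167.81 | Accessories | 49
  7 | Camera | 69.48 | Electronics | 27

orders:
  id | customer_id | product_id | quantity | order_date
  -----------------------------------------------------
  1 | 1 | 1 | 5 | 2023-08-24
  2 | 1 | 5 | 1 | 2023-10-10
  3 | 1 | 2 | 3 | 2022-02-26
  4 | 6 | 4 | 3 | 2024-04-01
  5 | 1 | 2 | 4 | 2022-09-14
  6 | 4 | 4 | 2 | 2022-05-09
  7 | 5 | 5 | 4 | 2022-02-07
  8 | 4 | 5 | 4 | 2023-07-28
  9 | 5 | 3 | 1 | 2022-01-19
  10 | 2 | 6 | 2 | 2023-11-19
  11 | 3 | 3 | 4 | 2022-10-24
SELECT name, signup_year FROM customers WHERE signup_year <= (SELECT MIN(signup_year) FROM customers)

Execution result:
name | signup_year
Henry Miller | 2019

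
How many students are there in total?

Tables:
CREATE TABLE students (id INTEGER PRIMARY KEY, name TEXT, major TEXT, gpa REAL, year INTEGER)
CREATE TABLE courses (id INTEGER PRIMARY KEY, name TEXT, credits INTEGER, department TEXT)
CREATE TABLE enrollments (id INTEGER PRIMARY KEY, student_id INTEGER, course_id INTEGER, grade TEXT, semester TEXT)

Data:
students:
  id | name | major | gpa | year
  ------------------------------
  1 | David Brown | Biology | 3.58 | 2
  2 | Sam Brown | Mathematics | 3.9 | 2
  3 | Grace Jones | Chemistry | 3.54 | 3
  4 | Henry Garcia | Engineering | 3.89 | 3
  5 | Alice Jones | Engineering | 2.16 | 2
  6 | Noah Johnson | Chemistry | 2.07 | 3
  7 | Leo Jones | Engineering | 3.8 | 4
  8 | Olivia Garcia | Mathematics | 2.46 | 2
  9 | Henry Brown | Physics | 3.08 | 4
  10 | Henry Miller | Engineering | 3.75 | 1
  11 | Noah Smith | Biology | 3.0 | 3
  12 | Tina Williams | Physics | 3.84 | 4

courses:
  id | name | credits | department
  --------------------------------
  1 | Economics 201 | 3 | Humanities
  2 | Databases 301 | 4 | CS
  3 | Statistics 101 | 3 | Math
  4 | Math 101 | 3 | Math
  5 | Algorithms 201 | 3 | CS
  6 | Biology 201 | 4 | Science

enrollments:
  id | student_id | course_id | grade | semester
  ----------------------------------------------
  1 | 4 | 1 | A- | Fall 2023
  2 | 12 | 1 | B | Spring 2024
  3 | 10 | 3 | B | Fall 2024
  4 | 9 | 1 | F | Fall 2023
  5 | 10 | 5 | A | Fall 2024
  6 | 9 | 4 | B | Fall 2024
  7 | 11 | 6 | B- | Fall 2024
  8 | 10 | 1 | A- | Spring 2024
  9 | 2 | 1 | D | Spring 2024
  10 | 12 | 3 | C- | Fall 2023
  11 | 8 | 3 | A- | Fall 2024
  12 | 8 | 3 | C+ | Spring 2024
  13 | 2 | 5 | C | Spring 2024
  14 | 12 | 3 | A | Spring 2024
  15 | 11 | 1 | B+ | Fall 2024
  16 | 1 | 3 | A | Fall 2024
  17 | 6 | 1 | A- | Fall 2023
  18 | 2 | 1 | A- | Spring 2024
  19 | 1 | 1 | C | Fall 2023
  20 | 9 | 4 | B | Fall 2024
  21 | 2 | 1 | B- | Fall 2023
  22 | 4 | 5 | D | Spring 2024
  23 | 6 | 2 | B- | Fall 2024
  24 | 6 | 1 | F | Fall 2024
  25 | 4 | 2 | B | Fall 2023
SELECT COUNT(*) FROM students

Execution result:
12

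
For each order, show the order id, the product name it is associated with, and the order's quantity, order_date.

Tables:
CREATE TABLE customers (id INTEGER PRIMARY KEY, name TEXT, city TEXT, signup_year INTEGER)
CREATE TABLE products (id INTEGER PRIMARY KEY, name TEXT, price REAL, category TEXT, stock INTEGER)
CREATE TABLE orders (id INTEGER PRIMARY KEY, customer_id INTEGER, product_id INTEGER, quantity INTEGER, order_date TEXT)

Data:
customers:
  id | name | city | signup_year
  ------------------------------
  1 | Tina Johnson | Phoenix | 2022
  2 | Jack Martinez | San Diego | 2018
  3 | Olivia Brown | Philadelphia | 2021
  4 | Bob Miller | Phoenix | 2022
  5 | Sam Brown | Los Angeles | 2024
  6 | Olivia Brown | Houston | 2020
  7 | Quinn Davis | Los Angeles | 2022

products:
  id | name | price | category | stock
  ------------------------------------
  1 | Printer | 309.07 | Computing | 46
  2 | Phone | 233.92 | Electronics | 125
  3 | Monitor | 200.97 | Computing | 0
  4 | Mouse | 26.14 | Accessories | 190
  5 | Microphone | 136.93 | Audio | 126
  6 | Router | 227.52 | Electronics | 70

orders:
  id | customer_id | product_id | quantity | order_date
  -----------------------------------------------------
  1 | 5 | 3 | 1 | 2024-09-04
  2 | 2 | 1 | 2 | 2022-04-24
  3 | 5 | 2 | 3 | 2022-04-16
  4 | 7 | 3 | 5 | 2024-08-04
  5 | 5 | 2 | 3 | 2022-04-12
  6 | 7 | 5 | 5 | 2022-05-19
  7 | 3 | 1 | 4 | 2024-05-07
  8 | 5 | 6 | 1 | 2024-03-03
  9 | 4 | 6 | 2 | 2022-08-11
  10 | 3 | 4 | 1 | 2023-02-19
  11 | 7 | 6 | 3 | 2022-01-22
SELECT c.id, p.name AS product, c.quantity, c.order_date FROM orders c JOIN products p ON c.product_id = p.id

Execution result:
id | product | quantity | order_date
1 | Monitor | 1 | 2024-09-04
2 | Printer | 2 | 2022-04-24
3 | Phone | 3 | 2022-04-16
4 | Monitor | 5 | 2024-08-04
5 | Phone | 3 | 2022-04-12
6 | Microphone | 5 | 2022-05-19
7 | Printer | 4 | 2024-05-07
8 | Router | 1 | 2024-03-03
9 | Router | 2 | 2022-08-11
10 | Mouse | 1 | 2023-02-19
11 | Router | 3 | 2022-01-22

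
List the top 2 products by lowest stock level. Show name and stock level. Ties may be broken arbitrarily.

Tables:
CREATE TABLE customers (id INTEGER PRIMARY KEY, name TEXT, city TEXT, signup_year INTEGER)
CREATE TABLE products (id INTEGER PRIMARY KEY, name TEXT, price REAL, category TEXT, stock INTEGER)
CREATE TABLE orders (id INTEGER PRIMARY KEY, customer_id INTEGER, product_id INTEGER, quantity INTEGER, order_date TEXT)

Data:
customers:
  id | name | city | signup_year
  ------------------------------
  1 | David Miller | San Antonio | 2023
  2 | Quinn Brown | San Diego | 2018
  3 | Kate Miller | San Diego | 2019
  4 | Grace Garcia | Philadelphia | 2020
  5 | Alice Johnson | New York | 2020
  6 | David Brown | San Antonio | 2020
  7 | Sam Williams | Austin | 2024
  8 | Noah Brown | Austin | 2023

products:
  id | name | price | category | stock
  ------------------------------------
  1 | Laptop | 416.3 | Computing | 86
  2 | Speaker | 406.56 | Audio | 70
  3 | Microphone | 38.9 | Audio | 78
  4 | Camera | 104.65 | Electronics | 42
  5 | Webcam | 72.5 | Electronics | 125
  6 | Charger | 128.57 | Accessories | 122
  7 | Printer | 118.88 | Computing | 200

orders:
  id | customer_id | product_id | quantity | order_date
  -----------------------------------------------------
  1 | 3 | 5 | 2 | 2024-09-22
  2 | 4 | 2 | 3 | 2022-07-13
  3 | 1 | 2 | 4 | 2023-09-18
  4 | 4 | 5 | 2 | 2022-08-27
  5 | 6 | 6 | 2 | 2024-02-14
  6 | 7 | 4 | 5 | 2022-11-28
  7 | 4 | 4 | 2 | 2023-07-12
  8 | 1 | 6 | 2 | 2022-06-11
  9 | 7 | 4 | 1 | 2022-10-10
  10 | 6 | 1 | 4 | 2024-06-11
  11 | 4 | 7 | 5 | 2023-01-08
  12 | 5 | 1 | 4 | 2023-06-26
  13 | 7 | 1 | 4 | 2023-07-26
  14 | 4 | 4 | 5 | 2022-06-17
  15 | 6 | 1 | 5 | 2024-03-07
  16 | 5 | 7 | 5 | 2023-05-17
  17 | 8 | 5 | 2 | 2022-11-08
SELECT name, stock FROM products ORDER BY stock ASC LIMIT 2

Execution result:
name | stock
Camera | 42
Speaker | 70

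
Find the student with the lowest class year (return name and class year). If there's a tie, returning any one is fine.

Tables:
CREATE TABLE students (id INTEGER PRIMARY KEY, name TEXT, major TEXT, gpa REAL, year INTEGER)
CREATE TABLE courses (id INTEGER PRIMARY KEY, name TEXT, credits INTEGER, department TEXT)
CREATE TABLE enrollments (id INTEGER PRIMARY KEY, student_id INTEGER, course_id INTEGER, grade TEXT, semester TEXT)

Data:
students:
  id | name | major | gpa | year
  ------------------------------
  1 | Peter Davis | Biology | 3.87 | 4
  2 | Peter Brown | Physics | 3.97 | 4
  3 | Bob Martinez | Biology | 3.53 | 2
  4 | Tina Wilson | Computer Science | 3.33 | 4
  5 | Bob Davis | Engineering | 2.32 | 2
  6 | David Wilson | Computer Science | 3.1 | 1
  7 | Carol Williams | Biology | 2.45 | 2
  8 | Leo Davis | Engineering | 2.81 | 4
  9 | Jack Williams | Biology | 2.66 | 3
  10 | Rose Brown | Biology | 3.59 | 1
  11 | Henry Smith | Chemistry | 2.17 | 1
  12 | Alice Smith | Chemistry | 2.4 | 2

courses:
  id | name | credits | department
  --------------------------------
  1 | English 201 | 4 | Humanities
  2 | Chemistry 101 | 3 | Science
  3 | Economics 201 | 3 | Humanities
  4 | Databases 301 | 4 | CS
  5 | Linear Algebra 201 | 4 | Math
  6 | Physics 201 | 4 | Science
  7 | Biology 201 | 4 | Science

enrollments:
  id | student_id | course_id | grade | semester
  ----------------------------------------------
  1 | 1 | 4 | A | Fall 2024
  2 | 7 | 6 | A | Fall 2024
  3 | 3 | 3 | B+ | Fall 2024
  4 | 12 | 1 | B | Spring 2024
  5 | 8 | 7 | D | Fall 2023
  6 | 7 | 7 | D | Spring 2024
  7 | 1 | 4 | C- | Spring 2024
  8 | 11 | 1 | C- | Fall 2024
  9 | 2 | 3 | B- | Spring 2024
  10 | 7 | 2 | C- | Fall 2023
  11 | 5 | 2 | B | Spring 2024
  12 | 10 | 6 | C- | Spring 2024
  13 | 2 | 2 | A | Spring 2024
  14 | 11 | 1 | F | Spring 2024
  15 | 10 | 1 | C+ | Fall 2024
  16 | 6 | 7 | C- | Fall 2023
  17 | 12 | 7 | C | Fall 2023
SELECT name, year FROM students ORDER BY year ASC LIMIT 1

Execution result:
name | year
David Wilson | 1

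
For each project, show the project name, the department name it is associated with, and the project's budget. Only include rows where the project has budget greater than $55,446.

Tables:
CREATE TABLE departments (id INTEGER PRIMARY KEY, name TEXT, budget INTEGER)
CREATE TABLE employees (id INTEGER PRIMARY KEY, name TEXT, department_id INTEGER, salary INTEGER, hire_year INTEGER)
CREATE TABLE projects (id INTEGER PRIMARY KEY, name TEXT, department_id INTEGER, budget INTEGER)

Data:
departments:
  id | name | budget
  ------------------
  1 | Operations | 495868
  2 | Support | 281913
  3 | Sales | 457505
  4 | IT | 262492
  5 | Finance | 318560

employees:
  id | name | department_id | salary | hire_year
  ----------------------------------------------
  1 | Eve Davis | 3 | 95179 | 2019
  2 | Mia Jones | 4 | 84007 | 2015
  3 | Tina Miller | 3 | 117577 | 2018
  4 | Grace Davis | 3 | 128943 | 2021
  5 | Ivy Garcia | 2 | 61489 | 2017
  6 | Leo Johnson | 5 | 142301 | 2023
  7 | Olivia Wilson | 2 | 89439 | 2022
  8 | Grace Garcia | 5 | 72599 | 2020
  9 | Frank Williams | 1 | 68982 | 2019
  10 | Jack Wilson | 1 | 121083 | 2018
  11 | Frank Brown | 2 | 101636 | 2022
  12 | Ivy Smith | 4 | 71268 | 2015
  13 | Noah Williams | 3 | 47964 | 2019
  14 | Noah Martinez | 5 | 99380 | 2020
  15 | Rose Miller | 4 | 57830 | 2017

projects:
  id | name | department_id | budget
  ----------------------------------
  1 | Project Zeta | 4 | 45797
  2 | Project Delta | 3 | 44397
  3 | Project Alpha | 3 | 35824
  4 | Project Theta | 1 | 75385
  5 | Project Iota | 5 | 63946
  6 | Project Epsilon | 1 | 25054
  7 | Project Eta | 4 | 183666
SELECT c.name, p.name AS department, c.budget FROM projects c JOIN departments p ON c.department_id = p.id WHERE c.budget > 55446

Execution result:
name | department | budget
Project Theta | Operations | 75385
Project Iota | Finance | 63946
Project Eta | IT | 183666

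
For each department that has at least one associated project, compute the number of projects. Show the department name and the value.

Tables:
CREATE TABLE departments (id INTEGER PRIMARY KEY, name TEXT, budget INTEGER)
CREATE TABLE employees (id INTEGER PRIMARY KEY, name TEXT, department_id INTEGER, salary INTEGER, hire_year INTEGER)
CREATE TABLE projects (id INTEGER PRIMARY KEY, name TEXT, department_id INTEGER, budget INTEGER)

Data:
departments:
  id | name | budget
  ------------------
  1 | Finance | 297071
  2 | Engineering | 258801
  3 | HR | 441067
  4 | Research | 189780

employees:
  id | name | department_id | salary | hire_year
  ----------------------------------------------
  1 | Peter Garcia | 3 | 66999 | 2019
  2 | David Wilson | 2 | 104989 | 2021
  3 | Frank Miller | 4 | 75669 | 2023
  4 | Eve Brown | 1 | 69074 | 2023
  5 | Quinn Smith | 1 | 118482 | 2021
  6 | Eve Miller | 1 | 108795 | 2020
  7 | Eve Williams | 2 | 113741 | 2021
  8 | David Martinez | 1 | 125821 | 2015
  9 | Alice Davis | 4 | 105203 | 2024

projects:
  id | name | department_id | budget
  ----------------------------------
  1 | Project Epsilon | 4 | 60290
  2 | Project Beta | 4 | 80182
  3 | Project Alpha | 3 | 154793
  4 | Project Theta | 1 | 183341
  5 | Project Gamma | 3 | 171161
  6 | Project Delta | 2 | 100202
SELECT p.name, COUNT(*) AS n FROM projects c JOIN departments p ON c.department_id = p.id GROUP BY p.id, p.name

Execution result:
name | n
Finance | 1
Engineering | 1
HR | 2
Research | 2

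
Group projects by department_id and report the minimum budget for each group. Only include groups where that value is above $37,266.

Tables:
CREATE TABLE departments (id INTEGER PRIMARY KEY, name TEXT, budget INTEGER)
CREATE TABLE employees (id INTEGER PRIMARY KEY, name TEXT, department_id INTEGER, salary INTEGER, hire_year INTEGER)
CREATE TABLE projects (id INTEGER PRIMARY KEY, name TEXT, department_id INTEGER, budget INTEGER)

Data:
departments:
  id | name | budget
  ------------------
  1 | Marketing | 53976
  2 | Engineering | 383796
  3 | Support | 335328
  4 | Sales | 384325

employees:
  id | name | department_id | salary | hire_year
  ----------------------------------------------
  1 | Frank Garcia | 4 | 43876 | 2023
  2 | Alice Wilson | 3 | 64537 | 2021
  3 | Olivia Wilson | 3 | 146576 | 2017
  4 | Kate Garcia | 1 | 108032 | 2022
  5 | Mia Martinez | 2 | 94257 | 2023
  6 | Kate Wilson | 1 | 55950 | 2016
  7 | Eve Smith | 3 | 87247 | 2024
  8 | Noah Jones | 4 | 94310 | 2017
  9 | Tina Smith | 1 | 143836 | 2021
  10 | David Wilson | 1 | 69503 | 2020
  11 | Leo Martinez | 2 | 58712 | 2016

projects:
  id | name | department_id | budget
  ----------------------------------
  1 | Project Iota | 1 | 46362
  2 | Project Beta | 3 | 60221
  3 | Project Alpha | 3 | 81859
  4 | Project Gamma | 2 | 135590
SELECT department_id, MIN(budget) AS min_budget FROM projects GROUP BY department_id HAVING MIN(budget) > 37266

Execution result:
department_id | min_budget
1 | 46362
2 | 135590
3 | 60221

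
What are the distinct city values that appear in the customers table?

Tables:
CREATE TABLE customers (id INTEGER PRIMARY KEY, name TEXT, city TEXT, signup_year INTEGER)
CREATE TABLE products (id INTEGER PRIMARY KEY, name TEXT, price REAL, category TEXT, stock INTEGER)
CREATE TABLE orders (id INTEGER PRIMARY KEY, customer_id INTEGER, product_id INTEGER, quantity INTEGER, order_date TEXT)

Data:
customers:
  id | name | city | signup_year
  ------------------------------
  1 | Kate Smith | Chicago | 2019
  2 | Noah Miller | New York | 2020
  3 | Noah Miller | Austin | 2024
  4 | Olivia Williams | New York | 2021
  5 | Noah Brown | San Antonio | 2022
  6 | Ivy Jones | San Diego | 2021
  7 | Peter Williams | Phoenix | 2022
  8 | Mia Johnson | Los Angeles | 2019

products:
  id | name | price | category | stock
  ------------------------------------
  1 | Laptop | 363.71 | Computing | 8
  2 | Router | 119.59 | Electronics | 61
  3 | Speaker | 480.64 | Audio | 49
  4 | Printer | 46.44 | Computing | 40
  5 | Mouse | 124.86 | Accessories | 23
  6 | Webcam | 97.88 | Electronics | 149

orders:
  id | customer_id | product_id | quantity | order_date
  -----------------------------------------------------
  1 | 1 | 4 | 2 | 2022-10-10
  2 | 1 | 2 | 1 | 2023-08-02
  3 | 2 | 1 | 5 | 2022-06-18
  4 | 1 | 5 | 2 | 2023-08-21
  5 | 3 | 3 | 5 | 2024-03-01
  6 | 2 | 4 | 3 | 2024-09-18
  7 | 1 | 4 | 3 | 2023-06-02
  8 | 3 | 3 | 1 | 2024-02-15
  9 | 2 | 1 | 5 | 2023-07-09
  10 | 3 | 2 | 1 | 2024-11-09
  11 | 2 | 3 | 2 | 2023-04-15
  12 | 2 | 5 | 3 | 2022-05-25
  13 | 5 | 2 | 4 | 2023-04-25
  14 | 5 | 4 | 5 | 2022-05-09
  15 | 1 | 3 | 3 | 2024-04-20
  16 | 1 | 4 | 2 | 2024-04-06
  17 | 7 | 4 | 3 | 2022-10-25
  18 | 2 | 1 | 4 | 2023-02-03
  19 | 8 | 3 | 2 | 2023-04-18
SELECT DISTINCT city FROM customers

Execution result:
city
Chicago
New York
Austin
San Antonio
San Diego
Phoenix
Los Angeles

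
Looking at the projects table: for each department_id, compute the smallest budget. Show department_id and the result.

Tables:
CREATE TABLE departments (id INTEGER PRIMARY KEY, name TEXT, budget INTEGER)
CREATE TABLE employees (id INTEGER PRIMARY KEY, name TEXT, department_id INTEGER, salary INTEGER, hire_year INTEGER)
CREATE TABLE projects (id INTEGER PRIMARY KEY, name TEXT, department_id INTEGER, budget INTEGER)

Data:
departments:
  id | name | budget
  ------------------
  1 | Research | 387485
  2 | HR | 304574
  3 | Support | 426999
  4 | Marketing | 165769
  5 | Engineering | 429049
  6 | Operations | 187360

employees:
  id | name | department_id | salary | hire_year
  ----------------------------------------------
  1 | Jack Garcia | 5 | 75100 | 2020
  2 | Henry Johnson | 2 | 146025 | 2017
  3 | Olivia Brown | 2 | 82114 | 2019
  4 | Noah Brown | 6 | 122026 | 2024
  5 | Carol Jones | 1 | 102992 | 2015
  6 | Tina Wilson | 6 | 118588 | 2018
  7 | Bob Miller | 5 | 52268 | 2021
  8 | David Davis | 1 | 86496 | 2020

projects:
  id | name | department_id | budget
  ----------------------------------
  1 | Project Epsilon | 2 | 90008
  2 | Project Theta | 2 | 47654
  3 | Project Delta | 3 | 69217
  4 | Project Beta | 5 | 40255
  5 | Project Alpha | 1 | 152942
SELECT department_id, MIN(budget) AS min_budget FROM projects GROUP BY department_id

Execution result:
department_id | min_budget
1 | 152942
2 | 47654
3 | 69217
5 | 40255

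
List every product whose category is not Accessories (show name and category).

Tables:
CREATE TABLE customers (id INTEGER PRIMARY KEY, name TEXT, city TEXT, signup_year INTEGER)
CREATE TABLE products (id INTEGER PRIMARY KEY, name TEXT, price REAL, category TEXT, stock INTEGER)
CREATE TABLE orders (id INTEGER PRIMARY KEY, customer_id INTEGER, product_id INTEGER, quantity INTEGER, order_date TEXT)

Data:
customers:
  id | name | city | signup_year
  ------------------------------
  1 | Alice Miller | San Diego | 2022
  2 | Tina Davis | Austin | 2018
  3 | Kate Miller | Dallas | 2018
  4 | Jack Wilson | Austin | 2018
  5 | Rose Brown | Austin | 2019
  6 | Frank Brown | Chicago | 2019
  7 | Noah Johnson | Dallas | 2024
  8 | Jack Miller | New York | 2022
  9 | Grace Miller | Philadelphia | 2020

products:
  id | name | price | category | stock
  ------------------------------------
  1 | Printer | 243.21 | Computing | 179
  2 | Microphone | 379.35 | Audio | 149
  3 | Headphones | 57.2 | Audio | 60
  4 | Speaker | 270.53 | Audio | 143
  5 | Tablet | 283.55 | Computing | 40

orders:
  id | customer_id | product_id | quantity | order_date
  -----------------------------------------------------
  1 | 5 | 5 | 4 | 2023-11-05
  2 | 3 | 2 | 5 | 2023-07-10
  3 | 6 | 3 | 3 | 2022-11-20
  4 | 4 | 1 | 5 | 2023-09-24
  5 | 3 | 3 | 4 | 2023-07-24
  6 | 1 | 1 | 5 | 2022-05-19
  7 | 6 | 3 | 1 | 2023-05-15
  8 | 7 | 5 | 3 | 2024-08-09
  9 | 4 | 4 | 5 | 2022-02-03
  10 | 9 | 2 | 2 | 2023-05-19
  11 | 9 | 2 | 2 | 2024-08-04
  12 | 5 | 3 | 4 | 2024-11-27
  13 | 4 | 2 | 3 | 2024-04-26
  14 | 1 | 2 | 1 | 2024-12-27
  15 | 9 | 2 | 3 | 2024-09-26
SELECT name, category FROM products WHERE category <> 'Accessories'

Execution result:
name | category
Printer | Computing
Microphone | Audio
Headphones | Audio
Speaker | Audio
Tablet | Computing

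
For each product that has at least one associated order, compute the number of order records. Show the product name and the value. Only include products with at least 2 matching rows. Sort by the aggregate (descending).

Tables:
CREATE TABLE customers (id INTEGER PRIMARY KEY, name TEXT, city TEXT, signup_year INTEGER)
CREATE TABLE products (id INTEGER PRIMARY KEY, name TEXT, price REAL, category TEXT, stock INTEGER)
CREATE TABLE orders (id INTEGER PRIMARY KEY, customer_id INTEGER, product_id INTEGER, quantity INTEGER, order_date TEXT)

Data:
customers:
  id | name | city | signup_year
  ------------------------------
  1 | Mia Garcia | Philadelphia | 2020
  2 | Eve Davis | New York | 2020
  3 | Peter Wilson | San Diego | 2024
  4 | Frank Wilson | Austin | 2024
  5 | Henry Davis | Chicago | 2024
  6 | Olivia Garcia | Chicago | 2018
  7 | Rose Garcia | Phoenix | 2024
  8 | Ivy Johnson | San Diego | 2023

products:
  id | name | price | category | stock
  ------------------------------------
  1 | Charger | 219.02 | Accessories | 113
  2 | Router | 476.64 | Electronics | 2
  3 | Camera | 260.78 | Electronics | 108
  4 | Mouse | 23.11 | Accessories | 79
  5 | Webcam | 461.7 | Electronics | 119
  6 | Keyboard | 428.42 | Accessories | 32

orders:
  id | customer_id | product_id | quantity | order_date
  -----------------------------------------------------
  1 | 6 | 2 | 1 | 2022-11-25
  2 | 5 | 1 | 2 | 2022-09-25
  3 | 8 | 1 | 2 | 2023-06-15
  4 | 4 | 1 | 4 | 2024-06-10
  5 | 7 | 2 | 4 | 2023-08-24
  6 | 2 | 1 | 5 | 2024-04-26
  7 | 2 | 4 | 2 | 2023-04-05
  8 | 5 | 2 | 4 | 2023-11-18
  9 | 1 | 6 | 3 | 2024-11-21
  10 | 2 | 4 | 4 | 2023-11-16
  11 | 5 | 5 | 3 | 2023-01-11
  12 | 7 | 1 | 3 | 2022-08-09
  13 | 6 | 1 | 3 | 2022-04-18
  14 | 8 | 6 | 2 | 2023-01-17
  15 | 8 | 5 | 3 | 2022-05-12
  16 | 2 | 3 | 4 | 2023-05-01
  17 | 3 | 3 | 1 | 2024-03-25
SELECT p.name, COUNT(*) AS n FROM orders c JOIN products p ON c.product_id = p.id GROUP BY p.id, p.name HAVING COUNT(*) >= 2 ORDER BY n DESC

Execution result:
name | n
Charger | 6
Router | 3
Camera | 2
Mouse | 2
Webcam | 2
Keyboard | 2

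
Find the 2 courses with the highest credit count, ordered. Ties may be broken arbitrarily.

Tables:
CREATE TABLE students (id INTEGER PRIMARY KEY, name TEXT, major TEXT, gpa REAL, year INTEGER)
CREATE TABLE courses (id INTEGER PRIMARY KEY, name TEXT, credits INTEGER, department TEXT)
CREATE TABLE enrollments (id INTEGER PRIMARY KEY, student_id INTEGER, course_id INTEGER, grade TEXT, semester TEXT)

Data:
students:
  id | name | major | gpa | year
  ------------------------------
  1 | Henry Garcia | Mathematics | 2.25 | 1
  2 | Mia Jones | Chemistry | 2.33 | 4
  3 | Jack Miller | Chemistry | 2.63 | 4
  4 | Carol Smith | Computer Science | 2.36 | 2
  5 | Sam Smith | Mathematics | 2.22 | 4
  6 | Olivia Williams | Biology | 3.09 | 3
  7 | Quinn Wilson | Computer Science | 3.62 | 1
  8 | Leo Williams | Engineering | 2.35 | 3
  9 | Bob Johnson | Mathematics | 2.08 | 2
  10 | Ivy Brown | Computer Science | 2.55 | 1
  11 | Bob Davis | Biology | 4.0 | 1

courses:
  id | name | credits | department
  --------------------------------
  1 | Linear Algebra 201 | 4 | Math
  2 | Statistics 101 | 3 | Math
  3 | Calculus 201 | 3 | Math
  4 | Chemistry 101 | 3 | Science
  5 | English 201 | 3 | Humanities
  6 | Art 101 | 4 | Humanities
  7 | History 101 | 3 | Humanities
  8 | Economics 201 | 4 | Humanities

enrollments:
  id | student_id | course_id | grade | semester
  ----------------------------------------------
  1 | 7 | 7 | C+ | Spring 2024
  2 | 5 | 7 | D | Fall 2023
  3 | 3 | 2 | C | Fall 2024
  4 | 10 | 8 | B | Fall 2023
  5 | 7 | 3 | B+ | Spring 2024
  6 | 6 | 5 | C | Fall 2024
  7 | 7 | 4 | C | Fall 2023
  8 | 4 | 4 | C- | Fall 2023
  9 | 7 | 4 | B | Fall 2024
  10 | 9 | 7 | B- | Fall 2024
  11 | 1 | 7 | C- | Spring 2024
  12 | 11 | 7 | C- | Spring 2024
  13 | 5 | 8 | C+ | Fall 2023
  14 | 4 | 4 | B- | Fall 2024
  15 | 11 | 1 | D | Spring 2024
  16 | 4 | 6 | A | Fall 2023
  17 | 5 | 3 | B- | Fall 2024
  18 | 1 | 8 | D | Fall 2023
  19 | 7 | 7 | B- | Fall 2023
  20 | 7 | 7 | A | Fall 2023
SELECT name, credits FROM courses ORDER BY credits DESC LIMIT 2

Execution result:
name | credits
Linear Algebra 201 | 4
Art 101 | 4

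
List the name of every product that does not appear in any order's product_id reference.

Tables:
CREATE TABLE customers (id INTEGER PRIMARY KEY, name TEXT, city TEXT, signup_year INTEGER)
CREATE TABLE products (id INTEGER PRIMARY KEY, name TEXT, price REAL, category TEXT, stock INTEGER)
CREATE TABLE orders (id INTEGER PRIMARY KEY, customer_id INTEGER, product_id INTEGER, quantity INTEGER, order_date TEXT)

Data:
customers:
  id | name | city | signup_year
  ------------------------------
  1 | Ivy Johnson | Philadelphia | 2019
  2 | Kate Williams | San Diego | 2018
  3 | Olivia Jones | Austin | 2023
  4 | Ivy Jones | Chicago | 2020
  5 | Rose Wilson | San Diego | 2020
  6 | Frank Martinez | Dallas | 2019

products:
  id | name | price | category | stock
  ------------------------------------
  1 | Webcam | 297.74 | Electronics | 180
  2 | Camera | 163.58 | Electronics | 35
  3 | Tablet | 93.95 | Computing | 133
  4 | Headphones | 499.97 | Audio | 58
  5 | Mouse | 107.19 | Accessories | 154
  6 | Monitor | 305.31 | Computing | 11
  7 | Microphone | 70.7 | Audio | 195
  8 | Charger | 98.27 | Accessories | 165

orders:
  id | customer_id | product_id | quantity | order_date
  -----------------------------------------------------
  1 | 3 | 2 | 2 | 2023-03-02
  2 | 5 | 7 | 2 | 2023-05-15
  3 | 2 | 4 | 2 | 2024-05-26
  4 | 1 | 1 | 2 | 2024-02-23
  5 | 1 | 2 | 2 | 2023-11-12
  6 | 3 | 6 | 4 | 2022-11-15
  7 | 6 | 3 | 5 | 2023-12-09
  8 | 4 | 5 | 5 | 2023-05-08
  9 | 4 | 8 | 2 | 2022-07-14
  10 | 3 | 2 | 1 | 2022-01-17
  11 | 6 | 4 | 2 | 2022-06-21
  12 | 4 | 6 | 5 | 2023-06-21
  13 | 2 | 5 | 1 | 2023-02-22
SELECT p.name FROM products p LEFT JOIN orders c ON c.product_id = p.id WHERE c.id IS NULL

Execution result:
(no rows)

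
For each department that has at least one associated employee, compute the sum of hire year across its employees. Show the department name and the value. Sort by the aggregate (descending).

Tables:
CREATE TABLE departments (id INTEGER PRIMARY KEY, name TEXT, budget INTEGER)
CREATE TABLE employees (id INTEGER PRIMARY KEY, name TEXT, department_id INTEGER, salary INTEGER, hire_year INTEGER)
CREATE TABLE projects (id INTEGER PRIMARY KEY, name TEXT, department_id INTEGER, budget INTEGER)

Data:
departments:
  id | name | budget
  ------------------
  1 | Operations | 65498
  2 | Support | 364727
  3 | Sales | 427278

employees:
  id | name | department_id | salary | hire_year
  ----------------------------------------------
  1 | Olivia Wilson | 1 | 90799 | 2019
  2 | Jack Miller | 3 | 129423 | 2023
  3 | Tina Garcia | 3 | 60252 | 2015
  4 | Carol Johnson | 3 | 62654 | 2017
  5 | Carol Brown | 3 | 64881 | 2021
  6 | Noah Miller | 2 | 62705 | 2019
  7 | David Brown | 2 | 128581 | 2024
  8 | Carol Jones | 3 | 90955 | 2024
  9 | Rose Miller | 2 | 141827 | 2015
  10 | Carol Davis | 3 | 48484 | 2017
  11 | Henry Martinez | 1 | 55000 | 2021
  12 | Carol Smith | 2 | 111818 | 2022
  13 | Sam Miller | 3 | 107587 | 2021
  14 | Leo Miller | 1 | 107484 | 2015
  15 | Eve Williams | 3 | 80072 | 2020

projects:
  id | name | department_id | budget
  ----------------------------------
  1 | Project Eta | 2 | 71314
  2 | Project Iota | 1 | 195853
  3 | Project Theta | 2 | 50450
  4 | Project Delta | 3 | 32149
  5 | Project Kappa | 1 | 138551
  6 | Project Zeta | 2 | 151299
SELECT p.name, SUM(c.hire_year) AS sum_hire_year FROM employees c JOIN departments p ON c.department_id = p.id GROUP BY p.id, p.name ORDER BY sum_hire_year DESC

Execution result:
name | sum_hire_year
Sales | 16158
Support | 8080
Operations | 6055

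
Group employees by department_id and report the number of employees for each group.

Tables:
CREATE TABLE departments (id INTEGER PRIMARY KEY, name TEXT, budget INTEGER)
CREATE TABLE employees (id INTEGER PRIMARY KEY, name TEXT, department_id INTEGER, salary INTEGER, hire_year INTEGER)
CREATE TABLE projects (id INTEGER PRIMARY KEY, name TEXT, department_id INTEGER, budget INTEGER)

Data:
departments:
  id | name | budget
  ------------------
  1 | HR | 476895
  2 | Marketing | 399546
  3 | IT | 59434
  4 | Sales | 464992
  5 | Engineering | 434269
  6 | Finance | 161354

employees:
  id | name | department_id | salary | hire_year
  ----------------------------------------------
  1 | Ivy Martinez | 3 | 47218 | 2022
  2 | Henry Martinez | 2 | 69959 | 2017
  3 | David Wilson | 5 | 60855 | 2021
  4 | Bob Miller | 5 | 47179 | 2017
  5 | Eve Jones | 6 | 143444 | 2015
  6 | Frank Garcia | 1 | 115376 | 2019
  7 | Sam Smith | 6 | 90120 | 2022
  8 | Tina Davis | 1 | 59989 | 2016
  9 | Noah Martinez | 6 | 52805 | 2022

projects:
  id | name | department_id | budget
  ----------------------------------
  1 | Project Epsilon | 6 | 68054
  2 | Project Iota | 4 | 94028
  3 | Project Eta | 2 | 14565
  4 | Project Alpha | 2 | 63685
SELECT department_id, COUNT(*) AS n FROM employees GROUP BY department_id

Execution result:
department_id | n
1 | 2
2 | 1
3 | 1
5 | 2
6 | 3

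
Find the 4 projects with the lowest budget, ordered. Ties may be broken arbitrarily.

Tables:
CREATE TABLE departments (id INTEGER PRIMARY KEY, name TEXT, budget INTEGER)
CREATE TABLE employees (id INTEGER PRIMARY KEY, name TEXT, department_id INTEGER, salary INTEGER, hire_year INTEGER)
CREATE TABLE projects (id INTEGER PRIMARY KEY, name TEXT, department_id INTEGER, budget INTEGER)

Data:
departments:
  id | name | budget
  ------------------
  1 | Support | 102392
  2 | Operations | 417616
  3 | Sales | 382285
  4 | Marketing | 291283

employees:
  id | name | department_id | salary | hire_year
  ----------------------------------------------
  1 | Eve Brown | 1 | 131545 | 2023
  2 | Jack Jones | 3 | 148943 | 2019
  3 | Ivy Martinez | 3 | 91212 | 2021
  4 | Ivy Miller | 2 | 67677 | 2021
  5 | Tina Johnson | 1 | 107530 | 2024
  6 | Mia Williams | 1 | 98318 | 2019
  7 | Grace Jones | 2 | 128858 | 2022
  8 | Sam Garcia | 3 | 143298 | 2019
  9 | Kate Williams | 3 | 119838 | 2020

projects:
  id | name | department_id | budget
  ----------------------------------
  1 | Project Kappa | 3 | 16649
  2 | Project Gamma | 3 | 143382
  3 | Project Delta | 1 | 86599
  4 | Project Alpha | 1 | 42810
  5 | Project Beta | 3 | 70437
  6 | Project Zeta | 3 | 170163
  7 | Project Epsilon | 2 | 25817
SELECT name, budget FROM projects ORDER BY budget ASC LIMIT 4

Execution result:
name | budget
Project Kappa | 16649
Project Epsilon | 25817
Project Alpha | 42810
Project Beta | 70437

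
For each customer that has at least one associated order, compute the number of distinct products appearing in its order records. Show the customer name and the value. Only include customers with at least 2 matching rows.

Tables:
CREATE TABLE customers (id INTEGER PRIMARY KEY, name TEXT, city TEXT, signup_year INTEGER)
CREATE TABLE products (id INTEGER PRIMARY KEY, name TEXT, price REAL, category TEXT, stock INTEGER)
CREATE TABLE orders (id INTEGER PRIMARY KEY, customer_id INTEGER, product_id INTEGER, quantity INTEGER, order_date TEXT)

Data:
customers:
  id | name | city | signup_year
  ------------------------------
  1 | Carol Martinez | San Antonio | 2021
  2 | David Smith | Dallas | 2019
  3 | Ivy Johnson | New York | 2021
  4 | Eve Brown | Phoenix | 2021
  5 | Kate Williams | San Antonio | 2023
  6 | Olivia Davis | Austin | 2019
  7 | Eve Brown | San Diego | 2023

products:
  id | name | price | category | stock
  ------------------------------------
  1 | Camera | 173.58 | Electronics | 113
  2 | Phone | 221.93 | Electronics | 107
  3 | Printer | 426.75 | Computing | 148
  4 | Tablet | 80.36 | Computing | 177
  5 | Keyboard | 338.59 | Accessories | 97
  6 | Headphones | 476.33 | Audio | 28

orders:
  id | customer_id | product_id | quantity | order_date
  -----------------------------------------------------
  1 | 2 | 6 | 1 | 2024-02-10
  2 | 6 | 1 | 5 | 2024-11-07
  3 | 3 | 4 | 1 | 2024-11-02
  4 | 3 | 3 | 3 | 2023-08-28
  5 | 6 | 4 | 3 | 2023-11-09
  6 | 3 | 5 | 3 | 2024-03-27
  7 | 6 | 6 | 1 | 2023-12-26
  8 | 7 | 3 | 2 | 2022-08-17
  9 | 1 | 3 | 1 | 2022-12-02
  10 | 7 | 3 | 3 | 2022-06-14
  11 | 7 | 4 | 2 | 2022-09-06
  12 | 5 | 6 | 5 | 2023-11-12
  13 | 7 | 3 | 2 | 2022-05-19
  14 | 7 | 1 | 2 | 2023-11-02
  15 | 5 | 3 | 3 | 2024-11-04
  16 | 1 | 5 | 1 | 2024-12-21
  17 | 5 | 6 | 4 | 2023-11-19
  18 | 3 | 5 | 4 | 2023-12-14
SELECT p.name, COUNT(DISTINCT c.product_id) AS distinct_product_count FROM orders c JOIN customers p ON c.customer_id = p.id GROUP BY p.id, p.name HAVING COUNT(*) >= 2

Execution result:
name | distinct_product_count
Carol Martinez | 2
Ivy Johnson | 3
Kate Williams | 2
Olivia Davis | 3
Eve Brown | 3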